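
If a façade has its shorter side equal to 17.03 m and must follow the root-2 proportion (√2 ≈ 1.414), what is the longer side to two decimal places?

root-2 ≈ 1.41421.
Longer side = 17.03 × 1.41421 ≈ 24.0840 → 24.08 m.

24.08 m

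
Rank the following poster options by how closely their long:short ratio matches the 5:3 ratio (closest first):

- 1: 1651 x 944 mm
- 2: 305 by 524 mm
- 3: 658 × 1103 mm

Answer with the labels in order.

3, 2, 1

1: 1651/944 ≈ 1.749 → |1.749 − 1.667| = 0.082
2: 524/305 ≈ 1.718 → |1.718 − 1.667| = 0.051
3: 1103/658 ≈ 1.676 → |1.676 − 1.667| = 0.009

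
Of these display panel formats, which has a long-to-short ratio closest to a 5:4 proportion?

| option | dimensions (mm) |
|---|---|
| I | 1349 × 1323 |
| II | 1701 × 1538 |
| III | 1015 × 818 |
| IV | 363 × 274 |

Target 5:4 ≈ 1.250.
I: 1.020 (Δ0.230)  II: 1.106 (Δ0.144)  III: 1.241 (Δ0.009)  IV: 1.325 (Δ0.075)

III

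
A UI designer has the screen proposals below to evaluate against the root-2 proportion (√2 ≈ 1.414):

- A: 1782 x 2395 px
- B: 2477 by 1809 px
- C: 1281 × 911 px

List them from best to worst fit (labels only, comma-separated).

Ratios: A = 2395 / 1782 ≈ 1.344; B = 2477 / 1809 ≈ 1.369; C = 1281 / 911 ≈ 1.406.
|Δ from 1.414|: A 0.070; B 0.045; C 0.008.

C, B, A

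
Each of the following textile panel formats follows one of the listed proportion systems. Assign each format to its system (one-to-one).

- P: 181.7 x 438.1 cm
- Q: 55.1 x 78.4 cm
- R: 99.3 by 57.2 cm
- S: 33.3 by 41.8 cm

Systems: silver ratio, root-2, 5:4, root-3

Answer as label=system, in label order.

P=silver ratio, Q=root-2, R=root-3, S=5:4

Ratios: P ≈ 2.411; Q ≈ 1.423; R ≈ 1.736; S ≈ 1.255.
Targets: silver ratio ≈ 2.414; root-2 ≈ 1.414; 5:4 ≈ 1.250; root-3 ≈ 1.732.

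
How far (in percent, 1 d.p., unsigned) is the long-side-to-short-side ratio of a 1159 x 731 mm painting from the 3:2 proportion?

5.7%

Ratio = 1159 / 731 ≈ 1.5855.
Ideal 3:2 = 1.5000. |1.5855 − 1.5000| / 1.5000 ≈ 5.70% → 5.7%.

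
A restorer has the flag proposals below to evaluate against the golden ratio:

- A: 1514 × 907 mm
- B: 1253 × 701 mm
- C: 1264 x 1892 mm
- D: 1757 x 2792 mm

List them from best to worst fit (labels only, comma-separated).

D, A, C, B

Ratios: A = 1514 / 907 ≈ 1.669; B = 1253 / 701 ≈ 1.787; C = 1892 / 1264 ≈ 1.497; D = 2792 / 1757 ≈ 1.589.
|Δ from 1.618|: A 0.051; B 0.169; C 0.121; D 0.029.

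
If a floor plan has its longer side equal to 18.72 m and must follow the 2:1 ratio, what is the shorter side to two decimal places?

9.36 m

2:1 = 2.00000.
Shorter side = 18.72 ÷ 2.00000 ≈ 9.3600 → 9.36 m.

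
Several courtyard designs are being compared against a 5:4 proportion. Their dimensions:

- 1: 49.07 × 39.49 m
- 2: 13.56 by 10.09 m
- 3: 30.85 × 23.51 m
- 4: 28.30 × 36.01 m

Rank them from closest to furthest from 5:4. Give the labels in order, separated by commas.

Ratios: 1 = 49.07 / 39.49 ≈ 1.243; 2 = 13.56 / 10.09 ≈ 1.344; 3 = 30.85 / 23.51 ≈ 1.312; 4 = 36.01 / 28.30 ≈ 1.272.
|Δ from 1.250|: 1 0.007; 2 0.094; 3 0.062; 4 0.022.

1, 4, 3, 2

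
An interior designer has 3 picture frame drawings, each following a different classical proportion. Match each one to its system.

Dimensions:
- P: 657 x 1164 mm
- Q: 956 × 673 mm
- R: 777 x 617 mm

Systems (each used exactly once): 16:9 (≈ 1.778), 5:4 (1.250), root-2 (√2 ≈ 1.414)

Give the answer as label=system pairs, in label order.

Ratios: P ≈ 1.772; Q ≈ 1.421; R ≈ 1.259.
Targets: 16:9 ≈ 1.778; 5:4 ≈ 1.250; root-2 ≈ 1.414.

P=16:9, Q=root-2, R=5:4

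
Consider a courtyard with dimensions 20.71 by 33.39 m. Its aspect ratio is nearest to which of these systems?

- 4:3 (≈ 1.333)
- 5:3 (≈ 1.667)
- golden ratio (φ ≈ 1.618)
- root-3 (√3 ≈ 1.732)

Ratio = 33.39 / 20.71 ≈ 1.612.
Distances: 4:3 1.333 (Δ 0.279); 5:3 1.667 (Δ 0.055); golden ratio 1.618 (Δ 0.006); root-3 1.732 (Δ 0.120).

golden ratio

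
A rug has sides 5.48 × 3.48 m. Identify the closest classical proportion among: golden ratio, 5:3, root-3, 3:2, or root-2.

Ratio = 5.48 / 3.48 ≈ 1.575.
Distances: golden ratio 1.618 (Δ 0.043); 5:3 1.667 (Δ 0.092); root-3 1.732 (Δ 0.157); 3:2 1.500 (Δ 0.075); root-2 1.414 (Δ 0.161).

golden ratio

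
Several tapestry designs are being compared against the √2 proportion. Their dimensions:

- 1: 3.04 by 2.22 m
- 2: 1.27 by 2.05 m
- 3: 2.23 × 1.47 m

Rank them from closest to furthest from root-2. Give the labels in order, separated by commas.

1, 3, 2

Ratios: 1 = 3.04 / 2.22 ≈ 1.369; 2 = 2.05 / 1.27 ≈ 1.614; 3 = 2.23 / 1.47 ≈ 1.517.
|Δ from 1.414|: 1 0.045; 2 0.200; 3 0.103.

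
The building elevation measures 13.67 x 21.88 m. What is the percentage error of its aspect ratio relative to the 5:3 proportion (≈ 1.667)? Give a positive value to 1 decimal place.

Ratio = 21.88 / 13.67 ≈ 1.6006.
Ideal 5:3 ≈ 1.6667. |1.6006 − 1.6667| / 1.6667 ≈ 3.97% → 4.0%.

4.0%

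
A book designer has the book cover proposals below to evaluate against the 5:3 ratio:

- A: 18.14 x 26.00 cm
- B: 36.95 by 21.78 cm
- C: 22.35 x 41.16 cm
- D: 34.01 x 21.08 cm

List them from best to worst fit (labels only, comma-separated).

Ratios: A = 26.00 / 18.14 ≈ 1.433; B = 36.95 / 21.78 ≈ 1.697; C = 41.16 / 22.35 ≈ 1.842; D = 34.01 / 21.08 ≈ 1.613.
|Δ from 1.667|: A 0.234; B 0.030; C 0.175; D 0.054.

B, D, C, A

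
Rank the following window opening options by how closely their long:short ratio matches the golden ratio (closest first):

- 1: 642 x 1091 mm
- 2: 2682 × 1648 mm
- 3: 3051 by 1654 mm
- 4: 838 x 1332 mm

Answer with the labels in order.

Ratios: 1 = 1091 / 642 ≈ 1.699; 2 = 2682 / 1648 ≈ 1.627; 3 = 3051 / 1654 ≈ 1.845; 4 = 1332 / 838 ≈ 1.589.
|Δ from 1.618|: 1 0.081; 2 0.009; 3 0.227; 4 0.029.

2, 4, 1, 3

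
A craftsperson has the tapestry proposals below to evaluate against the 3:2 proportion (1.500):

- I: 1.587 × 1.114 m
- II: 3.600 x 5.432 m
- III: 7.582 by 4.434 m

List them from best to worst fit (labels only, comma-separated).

II, I, III

I: 1.587/1.114 ≈ 1.425 → |1.425 − 1.500| = 0.075
II: 5.432/3.600 ≈ 1.509 → |1.509 − 1.500| = 0.009
III: 7.582/4.434 ≈ 1.710 → |1.710 − 1.500| = 0.210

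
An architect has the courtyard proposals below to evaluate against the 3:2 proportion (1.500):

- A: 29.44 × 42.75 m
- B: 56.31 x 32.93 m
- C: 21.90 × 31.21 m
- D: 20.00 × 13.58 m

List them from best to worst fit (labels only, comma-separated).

D, A, C, B

A: 42.75/29.44 ≈ 1.452 → |1.452 − 1.500| = 0.048
B: 56.31/32.93 ≈ 1.710 → |1.710 − 1.500| = 0.210
C: 31.21/21.90 ≈ 1.425 → |1.425 − 1.500| = 0.075
D: 20.00/13.58 ≈ 1.473 → |1.473 − 1.500| = 0.027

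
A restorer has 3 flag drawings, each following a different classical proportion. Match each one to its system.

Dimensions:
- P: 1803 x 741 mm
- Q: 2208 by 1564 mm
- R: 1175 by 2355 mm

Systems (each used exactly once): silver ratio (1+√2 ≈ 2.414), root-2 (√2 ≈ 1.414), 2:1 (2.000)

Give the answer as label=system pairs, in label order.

P = 1803/741 ≈ 2.433 → silver ratio (2.414)
Q = 2208/1564 ≈ 1.412 → root-2 (1.414)
R = 2355/1175 ≈ 2.004 → 2:1 (2.000)

P=silver ratio, Q=root-2, R=2:1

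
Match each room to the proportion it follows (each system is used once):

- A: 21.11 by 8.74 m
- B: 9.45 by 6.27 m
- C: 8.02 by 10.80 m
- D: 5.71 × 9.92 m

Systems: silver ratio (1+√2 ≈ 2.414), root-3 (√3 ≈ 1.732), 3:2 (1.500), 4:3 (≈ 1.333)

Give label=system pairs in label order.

A=silver ratio, B=3:2, C=4:3, D=root-3

Ratios: A ≈ 2.415; B ≈ 1.507; C ≈ 1.347; D ≈ 1.737.
Targets: silver ratio ≈ 2.414; root-3 ≈ 1.732; 3:2 ≈ 1.500; 4:3 ≈ 1.333.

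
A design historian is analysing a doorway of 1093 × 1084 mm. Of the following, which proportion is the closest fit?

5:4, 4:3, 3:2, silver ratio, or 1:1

1:1

1093/1084 ≈ 1.008. Nearest candidates are 1:1 (1.000, off by 0.008) and 5:4 (1.250, off by 0.242).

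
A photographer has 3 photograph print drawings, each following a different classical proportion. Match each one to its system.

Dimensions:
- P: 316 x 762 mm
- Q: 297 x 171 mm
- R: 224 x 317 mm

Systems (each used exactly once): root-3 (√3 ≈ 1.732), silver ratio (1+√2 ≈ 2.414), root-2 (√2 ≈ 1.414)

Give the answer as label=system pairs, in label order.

P = 762/316 ≈ 2.411 → silver ratio (2.414)
Q = 297/171 ≈ 1.737 → root-3 (1.732)
R = 317/224 ≈ 1.415 → root-2 (1.414)

P=silver ratio, Q=root-3, R=root-2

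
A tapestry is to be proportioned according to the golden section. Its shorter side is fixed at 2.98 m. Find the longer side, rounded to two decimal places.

4.82 m

golden ratio ≈ 1.61803.
Longer side = 2.98 × 1.61803 ≈ 4.8217 → 4.82 m.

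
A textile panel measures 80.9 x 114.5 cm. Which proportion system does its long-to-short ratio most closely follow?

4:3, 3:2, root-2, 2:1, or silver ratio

Ratio = 114.5 / 80.9 ≈ 1.415.
Distances: 4:3 1.333 (Δ 0.082); 3:2 1.500 (Δ 0.085); root-2 1.414 (Δ 0.001); 2:1 2.000 (Δ 0.585); silver ratio 2.414 (Δ 0.999).

root-2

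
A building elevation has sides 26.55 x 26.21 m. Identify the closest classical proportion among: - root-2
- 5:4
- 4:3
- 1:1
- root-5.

Ratio = 26.55 / 26.21 ≈ 1.013.
Distances: root-2 1.414 (Δ 0.401); 5:4 1.250 (Δ 0.237); 4:3 1.333 (Δ 0.320); 1:1 1.000 (Δ 0.013); root-5 2.236 (Δ 1.223).

1:1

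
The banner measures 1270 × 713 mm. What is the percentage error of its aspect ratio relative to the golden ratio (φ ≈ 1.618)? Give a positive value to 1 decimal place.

Ratio = 1270 / 713 ≈ 1.7812.
Ideal golden ratio ≈ 1.6180. |1.7812 − 1.6180| / 1.6180 ≈ 10.09% → 10.1%.

10.1%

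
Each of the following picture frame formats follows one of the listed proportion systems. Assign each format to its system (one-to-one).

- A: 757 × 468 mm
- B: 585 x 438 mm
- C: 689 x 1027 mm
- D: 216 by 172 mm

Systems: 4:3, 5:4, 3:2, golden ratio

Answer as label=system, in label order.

A=golden ratio, B=4:3, C=3:2, D=5:4

Ratios: A ≈ 1.618; B ≈ 1.336; C ≈ 1.491; D ≈ 1.256.
Targets: 4:3 ≈ 1.333; 5:4 ≈ 1.250; 3:2 ≈ 1.500; golden ratio ≈ 1.618.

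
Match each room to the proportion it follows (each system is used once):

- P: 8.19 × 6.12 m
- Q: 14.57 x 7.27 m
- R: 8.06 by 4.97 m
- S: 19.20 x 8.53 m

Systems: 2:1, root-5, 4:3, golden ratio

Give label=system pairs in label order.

Ratios: P ≈ 1.338; Q ≈ 2.004; R ≈ 1.622; S ≈ 2.251.
Targets: 2:1 ≈ 2.000; root-5 ≈ 2.236; 4:3 ≈ 1.333; golden ratio ≈ 1.618.

P=4:3, Q=2:1, R=golden ratio, S=root-5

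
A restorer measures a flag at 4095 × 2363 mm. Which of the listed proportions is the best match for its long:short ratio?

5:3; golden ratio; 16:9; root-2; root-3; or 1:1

Ratio = 4095 / 2363 ≈ 1.733.
Distances: 5:3 1.667 (Δ 0.066); golden ratio 1.618 (Δ 0.115); 16:9 1.778 (Δ 0.045); root-2 1.414 (Δ 0.319); root-3 1.732 (Δ 0.001); 1:1 1.000 (Δ 0.733).

root-3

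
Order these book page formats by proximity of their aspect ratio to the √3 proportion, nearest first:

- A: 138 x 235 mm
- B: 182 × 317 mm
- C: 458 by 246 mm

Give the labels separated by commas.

A: 235/138 ≈ 1.703 → |1.703 − 1.732| = 0.029
B: 317/182 ≈ 1.742 → |1.742 − 1.732| = 0.010
C: 458/246 ≈ 1.862 → |1.862 − 1.732| = 0.130

B, A, C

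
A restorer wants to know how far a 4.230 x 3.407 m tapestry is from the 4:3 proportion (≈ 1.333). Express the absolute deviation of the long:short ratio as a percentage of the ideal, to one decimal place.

Ratio = 4.230 / 3.407 ≈ 1.2416.
Ideal 4:3 ≈ 1.3333. |1.2416 − 1.3333| / 1.3333 ≈ 6.88% → 6.9%.

6.9%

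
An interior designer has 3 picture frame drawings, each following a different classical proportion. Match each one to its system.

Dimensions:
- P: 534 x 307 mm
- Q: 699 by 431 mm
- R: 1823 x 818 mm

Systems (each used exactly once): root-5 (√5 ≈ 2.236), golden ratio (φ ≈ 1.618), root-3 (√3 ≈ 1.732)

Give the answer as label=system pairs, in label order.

P=root-3, Q=golden ratio, R=root-5

Ratios: P ≈ 1.739; Q ≈ 1.622; R ≈ 2.229.
Targets: root-5 ≈ 2.236; golden ratio ≈ 1.618; root-3 ≈ 1.732.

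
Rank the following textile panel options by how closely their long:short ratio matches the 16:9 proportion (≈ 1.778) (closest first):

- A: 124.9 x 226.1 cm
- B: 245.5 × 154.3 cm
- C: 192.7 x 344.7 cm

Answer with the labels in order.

A: 226.1/124.9 ≈ 1.810 → |1.810 − 1.778| = 0.032
B: 245.5/154.3 ≈ 1.591 → |1.591 − 1.778| = 0.187
C: 344.7/192.7 ≈ 1.789 → |1.789 − 1.778| = 0.011

C, A, B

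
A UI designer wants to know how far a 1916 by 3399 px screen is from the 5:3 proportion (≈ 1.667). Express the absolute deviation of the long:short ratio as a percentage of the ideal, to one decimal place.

6.4%

Ratio = 3399 / 1916 ≈ 1.7740.
Ideal 5:3 ≈ 1.6667. |1.7740 − 1.6667| / 1.6667 ≈ 6.44% → 6.4%.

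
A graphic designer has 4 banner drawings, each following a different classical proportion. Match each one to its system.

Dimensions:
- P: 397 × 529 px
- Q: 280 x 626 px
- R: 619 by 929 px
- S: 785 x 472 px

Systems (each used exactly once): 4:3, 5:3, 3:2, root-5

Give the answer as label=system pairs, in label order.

P=4:3, Q=root-5, R=3:2, S=5:3

Ratios: P ≈ 1.332; Q ≈ 2.236; R ≈ 1.501; S ≈ 1.663.
Targets: 4:3 ≈ 1.333; 5:3 ≈ 1.667; 3:2 ≈ 1.500; root-5 ≈ 2.236.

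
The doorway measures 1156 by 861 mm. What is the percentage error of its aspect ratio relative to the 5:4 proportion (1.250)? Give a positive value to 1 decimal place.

7.4%

Ratio = 1156 / 861 ≈ 1.3426.
Ideal 5:4 = 1.2500. |1.3426 − 1.2500| / 1.2500 ≈ 7.41% → 7.4%.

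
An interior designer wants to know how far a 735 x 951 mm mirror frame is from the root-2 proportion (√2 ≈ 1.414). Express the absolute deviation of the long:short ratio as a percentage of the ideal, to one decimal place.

Ratio = 951 / 735 ≈ 1.2939.
Ideal root-2 ≈ 1.4142. |1.2939 − 1.4142| / 1.4142 ≈ 8.51% → 8.5%.

8.5%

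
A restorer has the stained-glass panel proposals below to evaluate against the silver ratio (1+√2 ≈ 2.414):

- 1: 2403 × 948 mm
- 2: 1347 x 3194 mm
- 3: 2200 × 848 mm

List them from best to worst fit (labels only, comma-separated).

2, 1, 3

Ratios: 1 = 2403 / 948 ≈ 2.535; 2 = 3194 / 1347 ≈ 2.371; 3 = 2200 / 848 ≈ 2.594.
|Δ from 2.414|: 1 0.121; 2 0.043; 3 0.180.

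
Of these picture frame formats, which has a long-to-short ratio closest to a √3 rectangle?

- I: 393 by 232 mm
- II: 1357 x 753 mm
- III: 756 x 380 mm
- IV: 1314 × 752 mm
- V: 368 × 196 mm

Ratios (long/short): I ≈ 1.694; II ≈ 1.802; III ≈ 1.989; IV ≈ 1.747; V ≈ 1.878.
root-3 ≈ 1.732; option IV is nearest (Δ 0.015).

IV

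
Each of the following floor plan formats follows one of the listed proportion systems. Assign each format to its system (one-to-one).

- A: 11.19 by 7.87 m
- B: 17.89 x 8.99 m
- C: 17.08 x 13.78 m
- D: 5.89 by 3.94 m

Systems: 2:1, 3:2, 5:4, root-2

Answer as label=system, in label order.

A = 11.19/7.87 ≈ 1.422 → root-2 (1.414)
B = 17.89/8.99 ≈ 1.990 → 2:1 (2.000)
C = 17.08/13.78 ≈ 1.239 → 5:4 (1.250)
D = 5.89/3.94 ≈ 1.495 → 3:2 (1.500)

A=root-2, B=2:1, C=5:4, D=3:2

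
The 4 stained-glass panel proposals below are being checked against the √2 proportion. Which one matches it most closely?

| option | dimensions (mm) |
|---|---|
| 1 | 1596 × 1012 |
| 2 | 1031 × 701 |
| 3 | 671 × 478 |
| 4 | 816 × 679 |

3

Ratios (long/short): 1 ≈ 1.577; 2 ≈ 1.471; 3 ≈ 1.404; 4 ≈ 1.202.
root-2 ≈ 1.414; option 3 is nearest (Δ 0.010).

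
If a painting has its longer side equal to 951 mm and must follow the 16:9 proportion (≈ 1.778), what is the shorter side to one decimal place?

16:9 ≈ 1.77778.
Shorter side = 951 ÷ 1.77778 ≈ 534.937 → 534.9 mm.

534.9 mm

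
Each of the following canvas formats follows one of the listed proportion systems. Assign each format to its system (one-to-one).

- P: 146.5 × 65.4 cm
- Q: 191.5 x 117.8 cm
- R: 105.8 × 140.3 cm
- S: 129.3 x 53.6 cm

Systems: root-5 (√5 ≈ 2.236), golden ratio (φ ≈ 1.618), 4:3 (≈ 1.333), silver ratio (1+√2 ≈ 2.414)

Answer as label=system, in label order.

P=root-5, Q=golden ratio, R=4:3, S=silver ratio

Ratios: P ≈ 2.240; Q ≈ 1.626; R ≈ 1.326; S ≈ 2.412.
Targets: root-5 ≈ 2.236; golden ratio ≈ 1.618; 4:3 ≈ 1.333; silver ratio ≈ 2.414.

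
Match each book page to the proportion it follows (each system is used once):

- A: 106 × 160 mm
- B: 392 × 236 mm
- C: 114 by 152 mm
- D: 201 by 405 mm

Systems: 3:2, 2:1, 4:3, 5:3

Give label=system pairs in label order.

Ratios: A ≈ 1.509; B ≈ 1.661; C ≈ 1.333; D ≈ 2.015.
Targets: 3:2 ≈ 1.500; 2:1 ≈ 2.000; 4:3 ≈ 1.333; 5:3 ≈ 1.667.

A=3:2, B=5:3, C=4:3, D=2:1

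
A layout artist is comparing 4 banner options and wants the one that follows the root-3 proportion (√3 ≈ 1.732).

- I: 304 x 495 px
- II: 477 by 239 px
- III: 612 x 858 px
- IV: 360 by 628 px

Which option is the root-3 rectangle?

Target root-3 ≈ 1.732.
I: 1.628 (Δ0.104)  II: 1.996 (Δ0.264)  III: 1.402 (Δ0.330)  IV: 1.744 (Δ0.012)

IV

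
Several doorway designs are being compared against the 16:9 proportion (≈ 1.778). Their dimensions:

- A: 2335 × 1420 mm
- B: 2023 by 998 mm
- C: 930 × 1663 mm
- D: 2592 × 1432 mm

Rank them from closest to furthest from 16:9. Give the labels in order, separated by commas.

A: 2335/1420 ≈ 1.644 → |1.644 − 1.778| = 0.134
B: 2023/998 ≈ 2.027 → |2.027 − 1.778| = 0.249
C: 1663/930 ≈ 1.788 → |1.788 − 1.778| = 0.010
D: 2592/1432 ≈ 1.810 → |1.810 − 1.778| = 0.032

C, D, A, B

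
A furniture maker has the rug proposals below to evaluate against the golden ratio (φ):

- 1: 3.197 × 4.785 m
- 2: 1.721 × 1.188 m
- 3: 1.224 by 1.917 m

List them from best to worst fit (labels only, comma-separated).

3, 1, 2

Ratios: 1 = 4.785 / 3.197 ≈ 1.497; 2 = 1.721 / 1.188 ≈ 1.449; 3 = 1.917 / 1.224 ≈ 1.566.
|Δ from 1.618|: 1 0.121; 2 0.169; 3 0.052.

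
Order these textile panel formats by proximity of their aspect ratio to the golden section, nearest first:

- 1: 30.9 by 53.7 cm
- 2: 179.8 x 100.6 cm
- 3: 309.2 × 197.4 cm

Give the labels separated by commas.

3, 1, 2

Ratios: 1 = 53.7 / 30.9 ≈ 1.738; 2 = 179.8 / 100.6 ≈ 1.787; 3 = 309.2 / 197.4 ≈ 1.566.
|Δ from 1.618|: 1 0.120; 2 0.169; 3 0.052.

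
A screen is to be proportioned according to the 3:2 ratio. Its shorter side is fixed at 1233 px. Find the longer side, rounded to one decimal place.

3:2 = 1.50000.
Longer side = 1233 × 1.50000 ≈ 1849.500 → 1849.5 px.

1849.5 px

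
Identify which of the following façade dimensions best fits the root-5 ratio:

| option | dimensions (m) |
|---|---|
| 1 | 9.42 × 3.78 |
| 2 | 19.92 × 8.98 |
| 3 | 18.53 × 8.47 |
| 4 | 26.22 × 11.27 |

2

Ratios (long/short): 1 ≈ 2.492; 2 ≈ 2.218; 3 ≈ 2.188; 4 ≈ 2.327.
root-5 ≈ 2.236; option 2 is nearest (Δ 0.018).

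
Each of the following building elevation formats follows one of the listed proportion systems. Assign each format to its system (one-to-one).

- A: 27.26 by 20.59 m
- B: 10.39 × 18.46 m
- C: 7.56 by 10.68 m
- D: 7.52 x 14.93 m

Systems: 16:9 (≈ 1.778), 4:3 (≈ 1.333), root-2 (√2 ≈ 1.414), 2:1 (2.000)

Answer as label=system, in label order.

A = 27.26/20.59 ≈ 1.324 → 4:3 (1.333)
B = 18.46/10.39 ≈ 1.777 → 16:9 (1.778)
C = 10.68/7.56 ≈ 1.413 → root-2 (1.414)
D = 14.93/7.52 ≈ 1.985 → 2:1 (2.000)

A=4:3, B=16:9, C=root-2, D=2:1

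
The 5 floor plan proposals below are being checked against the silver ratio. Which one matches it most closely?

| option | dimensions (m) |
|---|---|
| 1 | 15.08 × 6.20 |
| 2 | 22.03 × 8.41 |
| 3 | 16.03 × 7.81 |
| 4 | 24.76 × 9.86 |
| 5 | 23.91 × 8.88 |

Target silver ratio ≈ 2.414.
1: 2.432 (Δ0.018)  2: 2.620 (Δ0.206)  3: 2.052 (Δ0.362)  4: 2.511 (Δ0.097)  5: 2.693 (Δ0.279)

1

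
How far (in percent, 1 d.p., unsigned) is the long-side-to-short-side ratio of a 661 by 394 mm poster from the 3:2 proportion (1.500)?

Ratio = 661 / 394 ≈ 1.6777.
Ideal 3:2 = 1.5000. |1.6777 − 1.5000| / 1.5000 ≈ 11.85% → 11.8%.

11.8%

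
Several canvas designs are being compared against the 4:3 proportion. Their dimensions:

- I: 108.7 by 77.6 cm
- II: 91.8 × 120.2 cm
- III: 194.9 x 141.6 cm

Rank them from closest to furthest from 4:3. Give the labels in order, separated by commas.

II, III, I

I: 108.7/77.6 ≈ 1.401 → |1.401 − 1.333| = 0.068
II: 120.2/91.8 ≈ 1.309 → |1.309 − 1.333| = 0.024
III: 194.9/141.6 ≈ 1.376 → |1.376 − 1.333| = 0.043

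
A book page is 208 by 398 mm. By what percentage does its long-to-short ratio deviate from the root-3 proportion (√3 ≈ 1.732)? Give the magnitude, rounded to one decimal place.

Ratio = 398 / 208 ≈ 1.9135.
Ideal root-3 ≈ 1.7321. |1.9135 − 1.7321| / 1.7321 ≈ 10.47% → 10.5%.

10.5%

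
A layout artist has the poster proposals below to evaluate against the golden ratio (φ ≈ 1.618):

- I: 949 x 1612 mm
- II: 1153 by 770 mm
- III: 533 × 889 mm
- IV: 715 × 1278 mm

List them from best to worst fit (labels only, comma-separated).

Ratios: I = 1612 / 949 ≈ 1.699; II = 1153 / 770 ≈ 1.497; III = 889 / 533 ≈ 1.668; IV = 1278 / 715 ≈ 1.787.
|Δ from 1.618|: I 0.081; II 0.121; III 0.050; IV 0.169.

III, I, II, IV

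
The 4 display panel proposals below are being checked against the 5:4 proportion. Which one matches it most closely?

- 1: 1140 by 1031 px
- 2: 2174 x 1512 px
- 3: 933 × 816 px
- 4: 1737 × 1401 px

4

Target 5:4 ≈ 1.250.
1: 1.106 (Δ0.144)  2: 1.438 (Δ0.188)  3: 1.143 (Δ0.107)  4: 1.240 (Δ0.010)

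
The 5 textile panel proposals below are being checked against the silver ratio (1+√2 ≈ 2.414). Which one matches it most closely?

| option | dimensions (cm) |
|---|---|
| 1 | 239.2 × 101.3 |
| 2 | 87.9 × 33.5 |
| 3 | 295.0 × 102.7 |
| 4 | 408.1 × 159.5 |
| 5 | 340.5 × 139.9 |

5

Ratios (long/short): 1 ≈ 2.361; 2 ≈ 2.624; 3 ≈ 2.872; 4 ≈ 2.559; 5 ≈ 2.434.
silver ratio ≈ 2.414; option 5 is nearest (Δ 0.020).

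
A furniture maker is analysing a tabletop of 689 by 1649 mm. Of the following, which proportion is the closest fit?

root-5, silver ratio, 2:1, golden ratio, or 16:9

1649/689 ≈ 2.393. Nearest candidates are silver ratio (2.414, off by 0.021) and root-5 (2.236, off by 0.157).

silver ratio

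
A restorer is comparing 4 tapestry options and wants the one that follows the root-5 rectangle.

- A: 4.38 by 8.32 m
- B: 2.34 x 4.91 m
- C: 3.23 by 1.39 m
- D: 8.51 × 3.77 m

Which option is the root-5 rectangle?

Ratios (long/short): A ≈ 1.900; B ≈ 2.098; C ≈ 2.324; D ≈ 2.257.
root-5 ≈ 2.236; option D is nearest (Δ 0.021).

D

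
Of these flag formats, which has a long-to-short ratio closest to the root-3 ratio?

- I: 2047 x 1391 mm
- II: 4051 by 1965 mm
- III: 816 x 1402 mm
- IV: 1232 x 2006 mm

Ratios (long/short): I ≈ 1.472; II ≈ 2.062; III ≈ 1.718; IV ≈ 1.628.
root-3 ≈ 1.732; option III is nearest (Δ 0.014).

III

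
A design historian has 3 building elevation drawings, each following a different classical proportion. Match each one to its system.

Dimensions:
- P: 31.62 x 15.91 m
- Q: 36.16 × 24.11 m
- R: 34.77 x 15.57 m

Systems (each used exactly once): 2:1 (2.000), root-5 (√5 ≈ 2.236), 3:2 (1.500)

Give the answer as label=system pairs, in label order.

P=2:1, Q=3:2, R=root-5

P = 31.62/15.91 ≈ 1.987 → 2:1 (2.000)
Q = 36.16/24.11 ≈ 1.500 → 3:2 (1.500)
R = 34.77/15.57 ≈ 2.233 → root-5 (2.236)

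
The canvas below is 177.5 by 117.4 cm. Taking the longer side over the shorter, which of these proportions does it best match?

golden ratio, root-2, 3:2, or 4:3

Ratio = 177.5 / 117.4 ≈ 1.512.
Distances: golden ratio 1.618 (Δ 0.106); root-2 1.414 (Δ 0.098); 3:2 1.500 (Δ 0.012); 4:3 1.333 (Δ 0.179).

3:2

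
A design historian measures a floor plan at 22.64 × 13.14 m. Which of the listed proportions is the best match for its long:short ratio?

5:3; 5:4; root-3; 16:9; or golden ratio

22.64/13.14 ≈ 1.723. Nearest candidates are root-3 (1.732, off by 0.009) and 16:9 (1.778, off by 0.055).

root-3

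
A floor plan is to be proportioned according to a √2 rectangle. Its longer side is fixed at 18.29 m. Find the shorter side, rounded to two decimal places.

root-2 ≈ 1.41421.
Shorter side = 18.29 ÷ 1.41421 ≈ 12.9330 → 12.93 m.

12.93 m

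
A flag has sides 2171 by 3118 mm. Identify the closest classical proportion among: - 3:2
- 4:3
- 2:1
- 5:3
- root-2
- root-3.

root-2

Ratio = 3118 / 2171 ≈ 1.436.
Distances: 3:2 1.500 (Δ 0.064); 4:3 1.333 (Δ 0.103); 2:1 2.000 (Δ 0.564); 5:3 1.667 (Δ 0.231); root-2 1.414 (Δ 0.022); root-3 1.732 (Δ 0.296).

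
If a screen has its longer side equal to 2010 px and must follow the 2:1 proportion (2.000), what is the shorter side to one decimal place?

1005.0 px

2:1 = 2.00000.
Shorter side = 2010 ÷ 2.00000 ≈ 1005.000 → 1005.0 px.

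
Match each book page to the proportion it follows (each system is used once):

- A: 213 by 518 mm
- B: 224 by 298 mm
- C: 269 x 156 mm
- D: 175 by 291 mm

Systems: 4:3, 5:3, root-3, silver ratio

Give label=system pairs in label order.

Ratios: A ≈ 2.432; B ≈ 1.330; C ≈ 1.724; D ≈ 1.663.
Targets: 4:3 ≈ 1.333; 5:3 ≈ 1.667; root-3 ≈ 1.732; silver ratio ≈ 2.414.

A=silver ratio, B=4:3, C=root-3, D=5:3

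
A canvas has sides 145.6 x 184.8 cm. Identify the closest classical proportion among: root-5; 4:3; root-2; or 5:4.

5:4

184.8/145.6 ≈ 1.269. Nearest candidates are 5:4 (1.250, off by 0.019) and 4:3 (1.333, off by 0.064).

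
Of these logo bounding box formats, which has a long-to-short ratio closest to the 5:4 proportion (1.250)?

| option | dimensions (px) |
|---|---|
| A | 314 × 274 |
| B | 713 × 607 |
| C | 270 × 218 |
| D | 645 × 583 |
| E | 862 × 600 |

C

Target 5:4 ≈ 1.250.
A: 1.146 (Δ0.104)  B: 1.175 (Δ0.075)  C: 1.239 (Δ0.011)  D: 1.106 (Δ0.144)  E: 1.437 (Δ0.187)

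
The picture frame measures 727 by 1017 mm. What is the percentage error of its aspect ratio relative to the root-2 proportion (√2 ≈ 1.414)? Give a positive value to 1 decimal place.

1.1%

Ratio = 1017 / 727 ≈ 1.3989.
Ideal root-2 ≈ 1.4142. |1.3989 − 1.4142| / 1.4142 ≈ 1.08% → 1.1%.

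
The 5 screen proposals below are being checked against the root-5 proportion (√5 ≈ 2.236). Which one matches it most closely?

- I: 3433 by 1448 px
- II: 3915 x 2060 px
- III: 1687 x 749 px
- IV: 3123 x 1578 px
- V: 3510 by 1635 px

Target root-5 ≈ 2.236.
I: 2.371 (Δ0.135)  II: 1.900 (Δ0.336)  III: 2.252 (Δ0.016)  IV: 1.979 (Δ0.257)  V: 2.147 (Δ0.089)

III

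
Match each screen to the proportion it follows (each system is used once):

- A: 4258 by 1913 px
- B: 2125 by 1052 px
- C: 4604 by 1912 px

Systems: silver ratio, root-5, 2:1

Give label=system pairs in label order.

Ratios: A ≈ 2.226; B ≈ 2.020; C ≈ 2.408.
Targets: silver ratio ≈ 2.414; root-5 ≈ 2.236; 2:1 ≈ 2.000.

A=root-5, B=2:1, C=silver ratio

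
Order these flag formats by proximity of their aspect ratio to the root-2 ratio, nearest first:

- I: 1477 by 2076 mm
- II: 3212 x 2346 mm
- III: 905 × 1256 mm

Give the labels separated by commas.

I, III, II

I: 2076/1477 ≈ 1.406 → |1.406 − 1.414| = 0.008
II: 3212/2346 ≈ 1.369 → |1.369 − 1.414| = 0.045
III: 1256/905 ≈ 1.388 → |1.388 − 1.414| = 0.026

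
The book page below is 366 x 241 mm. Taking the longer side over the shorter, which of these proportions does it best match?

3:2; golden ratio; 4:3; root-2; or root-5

366/241 ≈ 1.519. Nearest candidates are 3:2 (1.500, off by 0.019) and golden ratio (1.618, off by 0.099).

3:2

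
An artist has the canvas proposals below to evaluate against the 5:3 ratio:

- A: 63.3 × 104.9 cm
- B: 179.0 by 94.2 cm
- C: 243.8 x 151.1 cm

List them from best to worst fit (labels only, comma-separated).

A: 104.9/63.3 ≈ 1.657 → |1.657 − 1.667| = 0.010
B: 179.0/94.2 ≈ 1.900 → |1.900 − 1.667| = 0.233
C: 243.8/151.1 ≈ 1.614 → |1.614 − 1.667| = 0.053

A, C, B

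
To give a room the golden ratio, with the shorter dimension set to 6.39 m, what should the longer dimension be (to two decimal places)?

golden ratio ≈ 1.61803.
Longer side = 6.39 × 1.61803 ≈ 10.3392 → 10.34 m.

10.34 m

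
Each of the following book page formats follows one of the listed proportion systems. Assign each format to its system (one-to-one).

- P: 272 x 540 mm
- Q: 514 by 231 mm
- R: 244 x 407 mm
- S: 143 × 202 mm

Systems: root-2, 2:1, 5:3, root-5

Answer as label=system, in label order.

P = 540/272 ≈ 1.985 → 2:1 (2.000)
Q = 514/231 ≈ 2.225 → root-5 (2.236)
R = 407/244 ≈ 1.668 → 5:3 (1.667)
S = 202/143 ≈ 1.413 → root-2 (1.414)

P=2:1, Q=root-5, R=5:3, S=root-2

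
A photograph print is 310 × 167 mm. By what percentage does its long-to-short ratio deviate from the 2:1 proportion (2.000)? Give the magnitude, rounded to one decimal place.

Ratio = 310 / 167 ≈ 1.8563.
Ideal 2:1 = 2.0000. |1.8563 − 2.0000| / 2.0000 ≈ 7.18% → 7.2%.

7.2%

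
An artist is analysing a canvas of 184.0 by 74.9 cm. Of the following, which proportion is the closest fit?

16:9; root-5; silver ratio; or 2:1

184.0/74.9 ≈ 2.457. Nearest candidates are silver ratio (2.414, off by 0.043) and root-5 (2.236, off by 0.221).

silver ratio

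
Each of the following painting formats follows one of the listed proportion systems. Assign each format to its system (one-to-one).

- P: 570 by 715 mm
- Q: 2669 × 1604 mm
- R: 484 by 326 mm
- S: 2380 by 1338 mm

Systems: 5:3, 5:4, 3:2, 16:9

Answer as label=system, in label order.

P=5:4, Q=5:3, R=3:2, S=16:9

Ratios: P ≈ 1.254; Q ≈ 1.664; R ≈ 1.485; S ≈ 1.779.
Targets: 5:3 ≈ 1.667; 5:4 ≈ 1.250; 3:2 ≈ 1.500; 16:9 ≈ 1.778.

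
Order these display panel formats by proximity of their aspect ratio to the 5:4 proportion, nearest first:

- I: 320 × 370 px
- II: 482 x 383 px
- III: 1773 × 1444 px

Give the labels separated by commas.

Ratios: I = 370 / 320 ≈ 1.156; II = 482 / 383 ≈ 1.258; III = 1773 / 1444 ≈ 1.228.
|Δ from 1.250|: I 0.094; II 0.008; III 0.022.

II, III, I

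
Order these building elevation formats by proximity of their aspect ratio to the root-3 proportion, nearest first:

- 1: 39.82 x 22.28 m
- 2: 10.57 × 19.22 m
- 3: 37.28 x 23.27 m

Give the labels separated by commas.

Ratios: 1 = 39.82 / 22.28 ≈ 1.787; 2 = 19.22 / 10.57 ≈ 1.818; 3 = 37.28 / 23.27 ≈ 1.602.
|Δ from 1.732|: 1 0.055; 2 0.086; 3 0.130.

1, 2, 3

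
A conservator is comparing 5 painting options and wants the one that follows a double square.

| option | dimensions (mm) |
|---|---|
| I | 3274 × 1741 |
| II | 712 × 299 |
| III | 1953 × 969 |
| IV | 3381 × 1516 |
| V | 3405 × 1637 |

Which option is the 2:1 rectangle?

Target 2:1 ≈ 2.000.
I: 1.881 (Δ0.119)  II: 2.381 (Δ0.381)  III: 2.015 (Δ0.015)  IV: 2.230 (Δ0.230)  V: 2.080 (Δ0.080)

III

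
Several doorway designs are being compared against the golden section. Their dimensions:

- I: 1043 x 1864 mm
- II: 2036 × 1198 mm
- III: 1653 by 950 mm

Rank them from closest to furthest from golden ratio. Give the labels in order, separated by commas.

I: 1864/1043 ≈ 1.787 → |1.787 − 1.618| = 0.169
II: 2036/1198 ≈ 1.699 → |1.699 − 1.618| = 0.081
III: 1653/950 ≈ 1.740 → |1.740 − 1.618| = 0.122

II, III, I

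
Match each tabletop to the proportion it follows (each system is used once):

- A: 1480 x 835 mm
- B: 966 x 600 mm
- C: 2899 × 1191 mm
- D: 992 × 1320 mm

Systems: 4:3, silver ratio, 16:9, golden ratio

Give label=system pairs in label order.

A=16:9, B=golden ratio, C=silver ratio, D=4:3

A = 1480/835 ≈ 1.772 → 16:9 (1.778)
B = 966/600 ≈ 1.610 → golden ratio (1.618)
C = 2899/1191 ≈ 2.434 → silver ratio (2.414)
D = 1320/992 ≈ 1.331 → 4:3 (1.333)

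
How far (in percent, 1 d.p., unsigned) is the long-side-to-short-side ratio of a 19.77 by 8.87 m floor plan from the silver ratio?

7.7%

Ratio = 19.77 / 8.87 ≈ 2.2289.
Ideal silver ratio ≈ 2.4142. |2.2289 − 2.4142| / 2.4142 ≈ 7.68% → 7.7%.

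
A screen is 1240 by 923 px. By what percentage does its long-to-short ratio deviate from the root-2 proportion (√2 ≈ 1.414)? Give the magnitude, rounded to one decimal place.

Ratio = 1240 / 923 ≈ 1.3434.
Ideal root-2 ≈ 1.4142. |1.3434 − 1.4142| / 1.4142 ≈ 5.01% → 5.0%.

5.0%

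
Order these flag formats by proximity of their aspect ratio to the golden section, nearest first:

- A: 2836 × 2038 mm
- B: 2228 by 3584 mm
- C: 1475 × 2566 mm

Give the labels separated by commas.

B, C, A

Ratios: A = 2836 / 2038 ≈ 1.392; B = 3584 / 2228 ≈ 1.609; C = 2566 / 1475 ≈ 1.740.
|Δ from 1.618|: A 0.226; B 0.009; C 0.122.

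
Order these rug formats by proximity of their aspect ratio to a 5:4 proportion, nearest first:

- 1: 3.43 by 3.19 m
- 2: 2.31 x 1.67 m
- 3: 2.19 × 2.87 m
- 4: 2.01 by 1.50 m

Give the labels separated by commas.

3, 4, 2, 1

1: 3.43/3.19 ≈ 1.075 → |1.075 − 1.250| = 0.175
2: 2.31/1.67 ≈ 1.383 → |1.383 − 1.250| = 0.133
3: 2.87/2.19 ≈ 1.311 → |1.311 − 1.250| = 0.061
4: 2.01/1.50 ≈ 1.340 → |1.340 − 1.250| = 0.090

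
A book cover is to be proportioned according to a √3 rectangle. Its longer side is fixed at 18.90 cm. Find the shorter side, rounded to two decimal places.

10.91 cm

root-3 ≈ 1.73205.
Shorter side = 18.90 ÷ 1.73205 ≈ 10.9119 → 10.91 cm.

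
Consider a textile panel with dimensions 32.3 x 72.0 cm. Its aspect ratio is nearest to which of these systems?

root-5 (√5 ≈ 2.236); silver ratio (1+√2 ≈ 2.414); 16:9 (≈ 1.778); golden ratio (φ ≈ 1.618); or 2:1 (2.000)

root-5

72.0/32.3 ≈ 2.229. Nearest candidates are root-5 (2.236, off by 0.007) and silver ratio (2.414, off by 0.185).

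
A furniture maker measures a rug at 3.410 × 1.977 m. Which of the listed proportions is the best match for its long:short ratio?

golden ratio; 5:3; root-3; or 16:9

root-3

3.410/1.977 ≈ 1.725. Nearest candidates are root-3 (1.732, off by 0.007) and 16:9 (1.778, off by 0.053).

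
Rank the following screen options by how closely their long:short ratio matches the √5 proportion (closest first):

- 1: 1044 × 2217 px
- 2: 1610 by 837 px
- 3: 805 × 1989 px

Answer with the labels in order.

1, 3, 2

Ratios: 1 = 2217 / 1044 ≈ 2.124; 2 = 1610 / 837 ≈ 1.924; 3 = 1989 / 805 ≈ 2.471.
|Δ from 2.236|: 1 0.112; 2 0.312; 3 0.235.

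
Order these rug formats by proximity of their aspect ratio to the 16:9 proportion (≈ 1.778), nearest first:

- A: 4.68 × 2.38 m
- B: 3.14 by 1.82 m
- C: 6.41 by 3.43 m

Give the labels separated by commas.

Ratios: A = 4.68 / 2.38 ≈ 1.966; B = 3.14 / 1.82 ≈ 1.725; C = 6.41 / 3.43 ≈ 1.869.
|Δ from 1.778|: A 0.188; B 0.053; C 0.091.

B, C, A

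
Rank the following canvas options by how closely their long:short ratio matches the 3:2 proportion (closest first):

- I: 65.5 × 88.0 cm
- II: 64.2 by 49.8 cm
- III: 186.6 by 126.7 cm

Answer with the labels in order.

III, I, II

Ratios: I = 88.0 / 65.5 ≈ 1.344; II = 64.2 / 49.8 ≈ 1.289; III = 186.6 / 126.7 ≈ 1.473.
|Δ from 1.500|: I 0.156; II 0.211; III 0.027.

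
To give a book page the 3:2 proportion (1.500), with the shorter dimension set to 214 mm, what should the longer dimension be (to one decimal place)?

321.0 mm

3:2 = 1.50000.
Longer side = 214 × 1.50000 ≈ 321.000 → 321.0 mm.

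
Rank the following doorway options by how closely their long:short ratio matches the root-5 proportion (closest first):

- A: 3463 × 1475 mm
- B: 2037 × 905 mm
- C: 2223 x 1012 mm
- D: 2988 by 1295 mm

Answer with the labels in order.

A: 3463/1475 ≈ 2.348 → |2.348 − 2.236| = 0.112
B: 2037/905 ≈ 2.251 → |2.251 − 2.236| = 0.015
C: 2223/1012 ≈ 2.197 → |2.197 − 2.236| = 0.039
D: 2988/1295 ≈ 2.307 → |2.307 − 2.236| = 0.071

B, C, D, A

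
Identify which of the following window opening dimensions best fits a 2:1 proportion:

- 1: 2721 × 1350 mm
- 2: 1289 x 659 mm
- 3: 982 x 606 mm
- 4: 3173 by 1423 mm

Ratios (long/short): 1 ≈ 2.016; 2 ≈ 1.956; 3 ≈ 1.620; 4 ≈ 2.230.
2:1 ≈ 2.000; option 1 is nearest (Δ 0.016).

1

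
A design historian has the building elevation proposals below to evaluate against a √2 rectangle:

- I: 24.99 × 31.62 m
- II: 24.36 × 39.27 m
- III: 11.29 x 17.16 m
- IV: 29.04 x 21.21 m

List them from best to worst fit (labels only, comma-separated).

IV, III, I, II

I: 31.62/24.99 ≈ 1.265 → |1.265 − 1.414| = 0.149
II: 39.27/24.36 ≈ 1.612 → |1.612 − 1.414| = 0.198
III: 17.16/11.29 ≈ 1.520 → |1.520 − 1.414| = 0.106
IV: 29.04/21.21 ≈ 1.369 → |1.369 − 1.414| = 0.045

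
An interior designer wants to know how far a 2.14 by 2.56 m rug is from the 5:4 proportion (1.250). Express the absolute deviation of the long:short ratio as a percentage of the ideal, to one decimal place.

Ratio = 2.56 / 2.14 ≈ 1.1963.
Ideal 5:4 = 1.2500. |1.1963 − 1.2500| / 1.2500 ≈ 4.30% → 4.3%.

4.3%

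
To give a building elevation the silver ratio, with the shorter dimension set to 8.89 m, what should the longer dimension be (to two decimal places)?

21.46 m

silver ratio ≈ 2.41421.
Longer side = 8.89 × 2.41421 ≈ 21.4623 → 21.46 m.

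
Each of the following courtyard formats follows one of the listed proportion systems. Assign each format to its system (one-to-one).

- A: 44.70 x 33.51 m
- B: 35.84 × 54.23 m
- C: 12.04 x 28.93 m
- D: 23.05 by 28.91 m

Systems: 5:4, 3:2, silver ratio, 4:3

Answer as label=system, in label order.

A=4:3, B=3:2, C=silver ratio, D=5:4

A = 44.70/33.51 ≈ 1.334 → 4:3 (1.333)
B = 54.23/35.84 ≈ 1.513 → 3:2 (1.500)
C = 28.93/12.04 ≈ 2.403 → silver ratio (2.414)
D = 28.91/23.05 ≈ 1.254 → 5:4 (1.250)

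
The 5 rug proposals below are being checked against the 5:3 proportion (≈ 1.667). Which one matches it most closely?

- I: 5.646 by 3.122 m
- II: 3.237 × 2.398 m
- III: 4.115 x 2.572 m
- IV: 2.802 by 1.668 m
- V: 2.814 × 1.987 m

IV

Ratios (long/short): I ≈ 1.808; II ≈ 1.350; III ≈ 1.600; IV ≈ 1.680; V ≈ 1.416.
5:3 ≈ 1.667; option IV is nearest (Δ 0.013).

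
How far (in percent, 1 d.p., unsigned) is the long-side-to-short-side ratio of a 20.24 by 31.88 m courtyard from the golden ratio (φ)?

2.7%

Ratio = 31.88 / 20.24 ≈ 1.5751.
Ideal golden ratio ≈ 1.6180. |1.5751 − 1.6180| / 1.6180 ≈ 2.65% → 2.7%.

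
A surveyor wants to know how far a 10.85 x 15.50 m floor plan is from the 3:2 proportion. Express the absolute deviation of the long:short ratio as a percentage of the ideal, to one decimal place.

4.8%

Ratio = 15.50 / 10.85 ≈ 1.4286.
Ideal 3:2 = 1.5000. |1.4286 − 1.5000| / 1.5000 ≈ 4.76% → 4.8%.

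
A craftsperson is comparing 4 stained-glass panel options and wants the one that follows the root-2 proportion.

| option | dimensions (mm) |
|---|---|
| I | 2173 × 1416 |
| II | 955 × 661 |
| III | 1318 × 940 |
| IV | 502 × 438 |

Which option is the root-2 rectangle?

Ratios (long/short): I ≈ 1.535; II ≈ 1.445; III ≈ 1.402; IV ≈ 1.146.
root-2 ≈ 1.414; option III is nearest (Δ 0.012).

III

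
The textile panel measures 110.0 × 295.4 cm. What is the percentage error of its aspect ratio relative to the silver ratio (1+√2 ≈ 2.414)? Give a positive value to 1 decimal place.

11.2%

Ratio = 295.4 / 110.0 ≈ 2.6855.
Ideal silver ratio ≈ 2.4142. |2.6855 − 2.4142| / 2.4142 ≈ 11.24% → 11.2%.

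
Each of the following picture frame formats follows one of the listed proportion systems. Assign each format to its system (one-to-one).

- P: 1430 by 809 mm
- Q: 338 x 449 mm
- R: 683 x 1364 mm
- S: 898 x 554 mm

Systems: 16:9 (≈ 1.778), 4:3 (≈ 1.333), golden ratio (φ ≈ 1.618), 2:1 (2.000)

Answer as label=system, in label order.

P = 1430/809 ≈ 1.768 → 16:9 (1.778)
Q = 449/338 ≈ 1.328 → 4:3 (1.333)
R = 1364/683 ≈ 1.997 → 2:1 (2.000)
S = 898/554 ≈ 1.621 → golden ratio (1.618)

P=16:9, Q=4:3, R=2:1, S=golden ratio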